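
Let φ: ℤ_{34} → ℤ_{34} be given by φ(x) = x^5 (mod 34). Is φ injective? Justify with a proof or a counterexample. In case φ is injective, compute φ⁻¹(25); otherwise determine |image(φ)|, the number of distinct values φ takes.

Computing x^5 mod 34 for each x (by repeated squaring, reducing mod 34 at every step), the values φ(0), φ(1), …, φ(33) are: 0, 1, 32, 5, 4, 31, 24, 11, 26, 25, 6, 27, 20, 13, 12, 19, 16, 17, 18, 15, 22, 21, 14, 7, 28, 9, 8, 23, 10, 3, 30, 29, 2, 33.
Every element of ℤ_{34} appears exactly once in this list, so φ is a bijection, and in particular injective.
Since φ is injective, we read off the preimage of 25 from the same table: φ(9) = 25, so φ⁻¹(25) = 9.

9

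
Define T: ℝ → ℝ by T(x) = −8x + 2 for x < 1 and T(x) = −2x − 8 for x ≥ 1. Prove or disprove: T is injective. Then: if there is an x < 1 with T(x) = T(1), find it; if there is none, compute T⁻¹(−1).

3/8

Both pieces are strictly decreasing (slopes −8 and −2), so each is injective on its own interval.
The left piece maps (−∞, 1) onto (−6, ∞); the right piece maps [1, ∞) onto (−∞, −10].
These images are disjoint, so no value is attained by both pieces. Thus T is injective.
Because the two images are disjoint, no x < 1 has T(x) = T(1), so we compute T⁻¹(−1): −1 lies in (−6, ∞), so solve −8x + 2 = −1: x = (−1 − 2)/(−8) = 3/8.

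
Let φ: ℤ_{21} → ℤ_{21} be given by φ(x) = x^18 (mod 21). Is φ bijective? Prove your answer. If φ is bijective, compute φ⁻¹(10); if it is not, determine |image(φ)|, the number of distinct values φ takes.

φ(1) = 1^18 = 1.
φ(2): Repeated squaring mod 21: 2^1 ≡ 2, 2^2 ≡ 2² = 4, 2^4 ≡ 4² = 16, 2^8 ≡ 16² = 256 ≡ 4, 2^16 ≡ 4² = 16. Since 18 = 16 + 2, 2^18 ≡ 16·4: 16·4 = 64 ≡ 1. So 2^18 ≡ 1 (mod 21).
So φ(1) = φ(2) = 1 while 1 ≠ 2, so φ is not injective, hence not bijective.
Since φ is not bijective, we determine |image(φ)|. Computing x^18 mod 21 for each x (by repeated squaring, reducing mod 21 at every step), the values φ(0), φ(1), …, φ(20) are: 0, 1, 1, 15, 1, 1, 15, 7, 1, 15, 1, 1, 15, 1, 7, 15, 1, 1, 15, 1, 1.
The distinct values are {0, 1, 7, 15}; there are 4 of them.

4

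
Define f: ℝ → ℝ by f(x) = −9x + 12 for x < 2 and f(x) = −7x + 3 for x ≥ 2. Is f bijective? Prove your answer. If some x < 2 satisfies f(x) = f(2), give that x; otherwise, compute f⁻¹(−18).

3

Both pieces are strictly decreasing (slopes −9 and −7), so each is injective on its own interval.
The left piece maps (−∞, 2) onto (−6, ∞); the right piece maps [2, ∞) onto (−∞, −11].
The images leave a gap (−6 has no preimage), so f is not surjective, hence not bijective.
Because the two images are disjoint, no x < 2 has f(x) = f(2), so we compute f⁻¹(−18): −18 lies in (−∞, −11], so solve −7x + 3 = −18: x = (−18 − 3)/(−7) = 3.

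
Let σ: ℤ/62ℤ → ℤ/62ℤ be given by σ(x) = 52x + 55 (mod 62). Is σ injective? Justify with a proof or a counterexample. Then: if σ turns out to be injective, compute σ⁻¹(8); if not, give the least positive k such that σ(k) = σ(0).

31

Recall that injectivity means: for all a, b in the domain, σ(a) = σ(b) implies a = b.
We have gcd(52, 62) = 2 > 1. Taking a = 0 and b = 31: σ(0) = 55 and σ(31) = 52·31 + 55 = 1667 ≡ 55 (mod 62).
So σ(0) = σ(31) while 0 ≠ 31, therefore σ is not injective.
Since σ is not injective, we find the least positive k with σ(k) = σ(0): this means 52k ≡ 0 (mod 62), i.e. 62 ∣ 52k. Since gcd(52, 62) = 2, dividing through by 2 this holds exactly when 31 ∣ 26k, and as gcd(26, 31) = 1, exactly when 31 ∣ k.
The smallest positive such k is 31.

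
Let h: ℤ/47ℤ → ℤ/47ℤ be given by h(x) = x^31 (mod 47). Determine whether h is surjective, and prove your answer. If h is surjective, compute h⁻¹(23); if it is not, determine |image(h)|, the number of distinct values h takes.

41

Since 47 is prime, the nonzero elements of ℤ/47ℤ form a cyclic group of order 46.
As gcd(31, 46) = 1, raising to the 31st power is a bijection on this group: if u^31 ≡ v^31 then (uv^{−1})^31 = 1, and the only element of order dividing gcd(31, 46) = 1 is 1, so u = v.
With h(0) = 0 this makes h injective on all of ℤ/47ℤ, hence bijective (finite equal-size domain and codomain). In particular h is surjective.
Since h is surjective, we find the preimage of 23. The inverse of x ↦ x^31 on (ℤ/47ℤ)^× is x ↦ x^3, because 31·3 = 93 = 2·46 + 1 ≡ 1 (mod 46) and x^{46} = 1 for x ≠ 0 (Fermat). So h⁻¹(23) = 23^3 mod 47.
Repeated squaring mod 47: 23^1 ≡ 23, 23^2 ≡ 23² = 529 ≡ 12. Since 3 = 2 + 1, 23^3 ≡ 12·23: 12·23 = 276 ≡ 41. So 23^3 ≡ 41 (mod 47).
Hence h⁻¹(23) = 41.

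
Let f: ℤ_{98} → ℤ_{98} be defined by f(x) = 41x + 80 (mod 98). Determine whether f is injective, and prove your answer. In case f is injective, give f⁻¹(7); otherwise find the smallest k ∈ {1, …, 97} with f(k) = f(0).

3

Recall: injectivity means: for all a, b in the domain, f(a) = f(b) implies a = b.
If f(a) = f(b), then 41a ≡ 41b (mod 98). Because gcd(41, 98) = 1, we may cancel 41 to get a ≡ b (mod 98).
So f is injective.
We now compute 41⁻¹ mod 98 explicitly. Euclid's algorithm: 98 = 2·41 + 16, 41 = 2·16 + 9, 16 = 1·9 + 7, 9 = 1·7 + 2, 7 = 3·2 + 1; back-substituting gives 1 = 55·41 − 23·98, so 41⁻¹ ≡ 55 (mod 98).
Since f is injective, we compute f⁻¹(7): solve 41x + 80 ≡ 7 (mod 98), i.e. 41x ≡ 25 (mod 98).
Multiplying by 41⁻¹ = 55 gives x ≡ 55·25 = 1375 = 14·98 + 3 ≡ 3 (mod 98).
Check: f(3) = 41·3 + 80 = 203 = 2·98 + 7 ≡ 7 (mod 98).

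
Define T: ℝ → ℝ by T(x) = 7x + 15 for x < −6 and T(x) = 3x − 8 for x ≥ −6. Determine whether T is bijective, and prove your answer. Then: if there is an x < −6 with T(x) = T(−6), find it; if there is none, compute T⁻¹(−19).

-11/3

Both pieces are strictly increasing (slopes 7 and 3), so each is injective on its own interval.
The left piece maps (−∞, −6) onto (−∞, −27); the right piece maps [−6, ∞) onto [−26, ∞).
The images leave a gap (−27 has no preimage), so T is not surjective, hence not bijective.
Because the two images are disjoint, no x < −6 has T(x) = T(−6), so we compute T⁻¹(−19): −19 lies in [−26, ∞), so solve 3x − 8 = −19: x = (−19 + 8)/3 = −11/3.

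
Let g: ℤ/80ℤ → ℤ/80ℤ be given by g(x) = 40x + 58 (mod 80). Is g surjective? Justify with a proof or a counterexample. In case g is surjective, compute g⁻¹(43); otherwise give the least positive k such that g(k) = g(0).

2

Recall: g is surjective if every y in the codomain equals g(x) for some x in the domain.
Since gcd(40, 80) = 40, we have 40x ≡ 0 (mod 40) for all x, so g(x) ≡ 18 (mod 40).
But 0 ≢ 18 (mod 40), so 0 ∈ ℤ/80ℤ has no preimage. So g is not surjective.
Since g is not surjective, we find the least positive k with g(k) = g(0): this means 40k ≡ 0 (mod 80), i.e. 80 ∣ 40k. Since gcd(40, 80) = 40, dividing through by 40 this holds exactly when 2 ∣ k.
The smallest positive such k is 2.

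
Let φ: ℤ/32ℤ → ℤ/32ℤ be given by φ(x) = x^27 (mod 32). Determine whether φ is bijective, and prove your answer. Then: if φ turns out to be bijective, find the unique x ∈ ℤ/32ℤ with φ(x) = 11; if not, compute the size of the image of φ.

17

φ(0) = 0^27 = 0.
φ(2): Repeated squaring mod 32: 2^1 ≡ 2, 2^2 ≡ 2² = 4, 2^4 ≡ 4² = 16, 2^8 ≡ 16² = 256 ≡ 0, 2^16 ≡ 0² = 0. Since 27 = 16 + 8 + 2 + 1, 2^27 ≡ 0·0·4·2: 0·0 = 0, then 0·4 = 0, then 0·2 = 0. So 2^27 ≡ 0 (mod 32).
So φ(0) = φ(2) = 0 while 0 ≠ 2, so φ is not injective, hence not bijective.
Since φ is not bijective, we determine |image(φ)|. Computing x^27 mod 32 for each x (by repeated squaring, reducing mod 32 at every step), the values φ(0), φ(1), …, φ(31) are: 0, 1, 0, 27, 0, 29, 0, 23, 0, 25, 0, 19, 0, 21, 0, 15, 0, 17, 0, 11, 0, 13, 0, 7, 0, 9, 0, 3, 0, 5, 0, 31.
The distinct values are {0, 1, 3, 5, 7, 9, 11, 13, 15, 17, 19, 21, 23, 25, 27, 29, 31}; there are 17 of them.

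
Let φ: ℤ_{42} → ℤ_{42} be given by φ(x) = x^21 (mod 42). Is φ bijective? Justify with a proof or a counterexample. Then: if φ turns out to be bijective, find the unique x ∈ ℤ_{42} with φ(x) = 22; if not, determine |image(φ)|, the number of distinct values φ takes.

φ(2): Repeated squaring mod 42: 2^1 ≡ 2, 2^2 ≡ 2² = 4, 2^4 ≡ 4² = 16, 2^8 ≡ 16² = 256 ≡ 4, 2^16 ≡ 4² = 16. Since 21 = 16 + 4 + 1, 2^21 ≡ 16·16·2: 16·16 = 256 ≡ 4, then 4·2 = 8. So 2^21 ≡ 8 (mod 42).
φ(8): Repeated squaring mod 42: 8^1 ≡ 8, 8^2 ≡ 8² = 64 ≡ 22, 8^4 ≡ 22² = 484 ≡ 22, 8^8 ≡ 22² = 484 ≡ 22, 8^16 ≡ 22² = 484 ≡ 22. Since 21 = 16 + 4 + 1, 8^21 ≡ 22·22·8: 22·22 = 484 ≡ 22, then 22·8 = 176 ≡ 8. So 8^21 ≡ 8 (mod 42).
So φ(2) = φ(8) = 8 while 2 ≠ 8, therefore φ is not injective, hence not bijective.
Since φ is not bijective, we determine |image(φ)|. Computing x^21 mod 42 for each x (by repeated squaring, reducing mod 42 at every step), the values φ(0), φ(1), …, φ(41) are: 0, 1, 8, 27, 22, 41, 6, 7, 8, 15, 34, 29, 6, 13, 14, 15, 22, 41, 36, 13, 20, 21, 22, 29, 6, 1, 20, 27, 28, 29, 36, 13, 8, 27, 34, 35, 36, 1, 20, 15, 34, 41.
The distinct values are {0, 1, 6, 7, 8, 13, 14, 15, 20, 21, 22, 27, 28, 29, 34, 35, 36, 41}; there are 18 of them.

18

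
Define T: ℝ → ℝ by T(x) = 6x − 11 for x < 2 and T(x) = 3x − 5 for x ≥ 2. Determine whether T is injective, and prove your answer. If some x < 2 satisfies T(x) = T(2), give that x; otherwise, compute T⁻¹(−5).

1

Both pieces are strictly increasing (slopes 6 and 3), so each is injective on its own interval.
The left piece maps (−∞, 2) onto (−∞, 1); the right piece maps [2, ∞) onto [1, ∞).
These images are disjoint, so no value is attained by both pieces. Therefore T is injective.
Because the two images are disjoint, no x < 2 has T(x) = T(2), so we compute T⁻¹(−5): −5 lies in (−∞, 1), so solve 6x − 11 = −5: x = (−5 + 11)/6 = 1.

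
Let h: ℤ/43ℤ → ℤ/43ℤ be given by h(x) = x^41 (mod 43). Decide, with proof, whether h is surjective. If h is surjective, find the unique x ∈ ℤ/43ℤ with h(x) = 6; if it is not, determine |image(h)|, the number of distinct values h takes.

Since 43 is prime, the nonzero elements of ℤ/43ℤ form a cyclic group of order 42.
As gcd(41, 42) = 1, raising to the 41st power is a bijection on this group: if x_1^41 ≡ x_2^41 then (x_1x_2^{−1})^41 = 1, and the only element of order dividing gcd(41, 42) = 1 is 1, so x_1 = x_2.
With h(0) = 0 this makes h injective on all of ℤ/43ℤ, hence bijective (finite equal-size domain and codomain). In particular h is surjective.
Since h is surjective, we find the preimage of 6. The inverse of x ↦ x^41 on (ℤ/43ℤ)^× is x ↦ x^41, because 41·41 = 1681 = 40·42 + 1 ≡ 1 (mod 42) and x^{42} = 1 for x ≠ 0 (Fermat). So h⁻¹(6) = 6^41 mod 43.
Repeated squaring mod 43: 6^1 ≡ 6, 6^2 ≡ 6² = 36, 6^4 ≡ 36² = 1296 ≡ 6, 6^8 ≡ 6² = 36, 6^16 ≡ 36² = 1296 ≡ 6, 6^32 ≡ 6² = 36. Since 41 = 32 + 8 + 1, 6^41 ≡ 36·36·6: 36·36 = 1296 ≡ 6, then 6·6 = 36. So 6^41 ≡ 36 (mod 43).
Hence h⁻¹(6) = 36.

36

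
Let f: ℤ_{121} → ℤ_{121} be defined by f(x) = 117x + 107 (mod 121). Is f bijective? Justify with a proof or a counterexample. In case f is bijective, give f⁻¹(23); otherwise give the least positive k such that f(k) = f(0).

Suppose f(a) = f(b) in ℤ_{121}. Then 117a + 107 ≡ 117b + 107 (mod 121), so 117(a − b) ≡ 0 (mod 121).
Since gcd(117, 121) = 1, 117 is invertible modulo 121, therefore a − b ≡ 0 (mod 121), i.e. a = b.
We now compute 117⁻¹ mod 121 explicitly. Euclid's algorithm: 121 = 1·117 + 4, 117 = 29·4 + 1; back-substituting gives 1 = 30·117 − 29·121, so 117⁻¹ ≡ 30 (mod 121).
Then y ↦ 30(y − 107) is a two-sided inverse to f, so every y ∈ ℤ_{121} has a preimage.
Therefore f is bijective.
Since f is bijective, we compute f⁻¹(23): solve 117x + 107 ≡ 23 (mod 121), i.e. 117x ≡ 37 (mod 121).
Multiplying by 117⁻¹ = 30 gives x ≡ 30·37 = 1110 = 9·121 + 21 ≡ 21 (mod 121).
Check: f(21) = 117·21 + 107 = 2564 = 21·121 + 23 ≡ 23 (mod 121).

21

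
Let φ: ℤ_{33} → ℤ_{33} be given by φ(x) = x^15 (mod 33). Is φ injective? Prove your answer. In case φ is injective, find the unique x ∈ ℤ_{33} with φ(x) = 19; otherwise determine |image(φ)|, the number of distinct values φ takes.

9

φ(1) = 1^15 = 1.
φ(4): Repeated squaring mod 33: 4^1 ≡ 4, 4^2 ≡ 4² = 16, 4^4 ≡ 16² = 256 ≡ 25, 4^8 ≡ 25² = 625 ≡ 31. Since 15 = 8 + 4 + 2 + 1, 4^15 ≡ 31·25·16·4: 31·25 = 775 ≡ 16, then 16·16 = 256 ≡ 25, then 25·4 = 100 ≡ 1. So 4^15 ≡ 1 (mod 33).
So φ(1) = φ(4) = 1 while 1 ≠ 4, so φ is not injective.
Since φ is not injective, we determine |image(φ)|. Computing x^15 mod 33 for each x (by repeated squaring, reducing mod 33 at every step), the values φ(0), φ(1), …, φ(32) are: 0, 1, 32, 12, 1, 23, 21, 10, 32, 12, 10, 11, 12, 10, 23, 12, 1, 32, 21, 10, 23, 21, 22, 23, 21, 1, 23, 12, 10, 32, 21, 1, 32.
The distinct values are {0, 1, 10, 11, 12, 21, 22, 23, 32}; there are 9 of them.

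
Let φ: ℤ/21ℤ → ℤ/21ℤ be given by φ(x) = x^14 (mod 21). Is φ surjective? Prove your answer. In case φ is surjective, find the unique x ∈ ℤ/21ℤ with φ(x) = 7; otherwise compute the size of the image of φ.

φ(2): Repeated squaring mod 21: 2^1 ≡ 2, 2^2 ≡ 2² = 4, 2^4 ≡ 4² = 16, 2^8 ≡ 16² = 256 ≡ 4. Since 14 = 8 + 4 + 2, 2^14 ≡ 4·16·4: 4·16 = 64 ≡ 1, then 1·4 = 4. So 2^14 ≡ 4 (mod 21).
φ(5): Repeated squaring mod 21: 5^1 ≡ 5, 5^2 ≡ 5² = 25 ≡ 4, 5^4 ≡ 4² = 16, 5^8 ≡ 16² = 256 ≡ 4. Since 14 = 8 + 4 + 2, 5^14 ≡ 4·16·4: 4·16 = 64 ≡ 1, then 1·4 = 4. So 5^14 ≡ 4 (mod 21).
So φ(2) = φ(5) = 4 while 2 ≠ 5, thus φ is not injective.
A non-injective map from the 21-element set ℤ/21ℤ to itself takes at most 20 distinct values, so it cannot be surjective. Thus φ is not surjective.
Since φ is not surjective, we determine |image(φ)|. Computing x^14 mod 21 for each x (by repeated squaring, reducing mod 21 at every step), the values φ(0), φ(1), …, φ(20) are: 0, 1, 4, 9, 16, 4, 15, 7, 1, 18, 16, 16, 18, 1, 7, 15, 4, 16, 9, 4, 1.
The distinct values are {0, 1, 4, 7, 9, 15, 16, 18}; there are 8 of them.

8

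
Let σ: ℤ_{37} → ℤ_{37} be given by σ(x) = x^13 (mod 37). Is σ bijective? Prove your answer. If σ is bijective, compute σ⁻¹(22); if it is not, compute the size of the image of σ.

35

Since 37 is prime, the nonzero elements of ℤ_{37} form a cyclic group of order 36.
As gcd(13, 36) = 1, raising to the 13th power is a bijection on this group: if u^13 ≡ v^13 then (uv^{−1})^13 = 1, and the only element of order dividing gcd(13, 36) = 1 is 1, so u = v.
With σ(0) = 0 this makes σ injective on all of ℤ_{37}, hence bijective (finite equal-size domain and codomain). In particular σ is bijective.
Since σ is bijective, we find the preimage of 22. The inverse of x ↦ x^13 on (ℤ_{37})^× is x ↦ x^25, because 13·25 = 325 = 9·36 + 1 ≡ 1 (mod 36) and x^{36} = 1 for x ≠ 0 (Fermat). So σ⁻¹(22) = 22^25 mod 37.
Repeated squaring mod 37: 22^1 ≡ 22, 22^2 ≡ 22² = 484 ≡ 3, 22^4 ≡ 3² = 9, 22^8 ≡ 9² = 81 ≡ 7, 22^16 ≡ 7² = 49 ≡ 12. Since 25 = 16 + 8 + 1, 22^25 ≡ 12·7·22: 12·7 = 84 ≡ 10, then 10·22 = 220 ≡ 35. So 22^25 ≡ 35 (mod 37).
Hence σ⁻¹(22) = 35.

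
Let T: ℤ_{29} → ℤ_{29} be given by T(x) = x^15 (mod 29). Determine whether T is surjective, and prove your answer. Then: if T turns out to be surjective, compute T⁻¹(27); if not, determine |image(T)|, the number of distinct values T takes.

Since 29 is prime, the nonzero elements of ℤ_{29} form a cyclic group of order 28.
As gcd(15, 28) = 1, raising to the 15th power is a bijection on this group: if x_1^15 ≡ x_2^15 then (x_1x_2^{−1})^15 = 1, and the only element of order dividing gcd(15, 28) = 1 is 1, so x_1 = x_2.
With T(0) = 0 this makes T injective on all of ℤ_{29}, hence bijective (finite equal-size domain and codomain). In particular T is surjective.
Since T is surjective, we find the preimage of 27. The inverse of x ↦ x^15 on (ℤ_{29})^× is x ↦ x^15, because 15·15 = 225 = 8·28 + 1 ≡ 1 (mod 28) and x^{28} = 1 for x ≠ 0 (Fermat). So T⁻¹(27) = 27^15 mod 29.
Repeated squaring mod 29: 27^1 ≡ 27, 27^2 ≡ 27² = 729 ≡ 4, 27^4 ≡ 4² = 16, 27^8 ≡ 16² = 256 ≡ 24. Since 15 = 8 + 4 + 2 + 1, 27^15 ≡ 24·16·4·27: 24·16 = 384 ≡ 7, then 7·4 = 28, then 28·27 = 756 ≡ 2. So 27^15 ≡ 2 (mod 29).
Hence T⁻¹(27) = 2.

2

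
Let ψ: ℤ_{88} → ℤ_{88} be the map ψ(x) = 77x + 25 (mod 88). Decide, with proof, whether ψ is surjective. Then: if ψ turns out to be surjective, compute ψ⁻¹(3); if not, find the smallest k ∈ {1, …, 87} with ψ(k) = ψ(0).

8

Since gcd(77, 88) = 11, we have 77x ≡ 0 (mod 11) for all x, so ψ(x) ≡ 3 (mod 11).
But 0 ≢ 3 (mod 11), so 0 ∈ ℤ_{88} has no preimage. So ψ is not surjective.
Since ψ is not surjective, we find the least positive k with ψ(k) = ψ(0): this means 77k ≡ 0 (mod 88), i.e. 88 ∣ 77k. Since gcd(77, 88) = 11, dividing through by 11 this holds exactly when 8 ∣ 7k, and as gcd(7, 8) = 1, exactly when 8 ∣ k.
The smallest positive such k is 8.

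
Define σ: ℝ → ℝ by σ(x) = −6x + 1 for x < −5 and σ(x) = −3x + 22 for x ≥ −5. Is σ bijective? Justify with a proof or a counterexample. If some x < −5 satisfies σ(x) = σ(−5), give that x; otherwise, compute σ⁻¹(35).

Both pieces are strictly decreasing (slopes −6 and −3), so each is injective on its own interval.
The left piece maps (−∞, −5) onto (31, ∞); the right piece maps [−5, ∞) onto (−∞, 37].
These images overlap. In particular σ(−5) = 37 (right piece), and solving −6x + 1 = 37 on the left piece gives x = −6 < −5.
So σ(−6) = σ(−5) with −6 ≠ −5, and σ is not injective, hence not bijective. This x = −6 is the requested value below −5.

-6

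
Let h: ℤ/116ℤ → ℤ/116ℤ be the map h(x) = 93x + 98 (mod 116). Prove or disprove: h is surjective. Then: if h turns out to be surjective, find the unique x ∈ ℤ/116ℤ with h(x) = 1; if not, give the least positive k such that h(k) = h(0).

95

Recall: surjectivity means every element of the codomain has a preimage under h.
Since gcd(93, 116) = 1, 93 is invertible modulo 116. Euclid's algorithm: 116 = 1·93 + 23, 93 = 4·23 + 1; back-substituting gives 1 = 5·93 − 4·116, so 93⁻¹ ≡ 5 (mod 116).
For any y ∈ ℤ/116ℤ, x = 5(y − 98) mod 116 satisfies h(x) = 93·5(y − 98) + 98 ≡ y (since 93·5 ≡ 1 mod 116). So every y has a preimage.
Thus h is surjective.
Since h is surjective, we find h⁻¹(1): we need 93x ≡ 1 − 98 ≡ 19 (mod 116). Using 93⁻¹ = 5: x ≡ 5·19 = 95, so x = 95.
Check: h(95) = 93·95 + 98 = 8933 = 77·116 + 1 ≡ 1 (mod 116).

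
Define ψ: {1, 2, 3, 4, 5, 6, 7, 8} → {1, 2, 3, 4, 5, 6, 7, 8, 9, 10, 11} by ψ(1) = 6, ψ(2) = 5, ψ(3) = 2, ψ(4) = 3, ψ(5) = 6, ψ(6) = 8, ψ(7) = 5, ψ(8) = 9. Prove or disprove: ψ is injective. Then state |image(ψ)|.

ψ(1) = 6 = ψ(5) with 1 ≠ 5, so ψ is not injective.
The image of ψ is {2, 3, 5, 6, 8, 9}, which has 6 elements.

6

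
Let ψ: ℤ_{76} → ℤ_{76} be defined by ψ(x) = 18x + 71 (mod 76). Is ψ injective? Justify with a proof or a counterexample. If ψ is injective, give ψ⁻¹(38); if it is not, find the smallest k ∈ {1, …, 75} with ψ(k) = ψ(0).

38

By definition, injectivity means: for all u, v in the domain, ψ(u) = ψ(v) implies u = v.
We have gcd(18, 76) = 2 > 1. Taking u = 0 and v = 38: ψ(0) = 71 and ψ(38) = 18·38 + 71 = 755 ≡ 71 (mod 76).
So ψ(0) = ψ(38) while 0 ≠ 38, thus ψ is not injective.
Since ψ is not injective, we find the least positive k with ψ(k) = ψ(0): this means 18k ≡ 0 (mod 76), i.e. 76 ∣ 18k. Since gcd(18, 76) = 2, dividing through by 2 this holds exactly when 38 ∣ 9k, and as gcd(9, 38) = 1, exactly when 38 ∣ k.
The smallest positive such k is 38.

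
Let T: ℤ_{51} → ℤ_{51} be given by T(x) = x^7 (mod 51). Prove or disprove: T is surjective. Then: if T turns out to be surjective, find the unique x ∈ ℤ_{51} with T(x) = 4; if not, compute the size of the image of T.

Computing x^7 mod 51 for each x (by repeated squaring, reducing mod 51 at every step), the values T(0), T(1), …, T(50) are: 0, 1, 26, 45, 13, 44, 48, 46, 32, 36, 22, 20, 24, 4, 23, 42, 16, 17, 18, 43, 11, 30, 10, 14, 12, 49, 2, 39, 37, 41, 21, 40, 8, 33, 34, 35, 9, 28, 47, 27, 31, 29, 15, 19, 5, 3, 7, 38, 6, 25, 50.
Every element of ℤ_{51} appears exactly once in this list, so T is a bijection, and in particular surjective.
Since T is surjective, we read off the preimage of 4 from the same table: T(13) = 4, so T⁻¹(4) = 13.

13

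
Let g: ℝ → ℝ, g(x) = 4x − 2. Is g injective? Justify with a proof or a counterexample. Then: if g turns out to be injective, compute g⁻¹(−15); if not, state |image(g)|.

By definition, injectivity means: for all x_1, x_2 in the domain, g(x_1) = g(x_2) implies x_1 = x_2.
Suppose g(x_1) = g(x_2). Then 4x_1 − 2 = 4x_2 − 2, therefore 4x_1 = 4x_2, thus x_1 = x_2.
Thus g is injective.
Since g is injective, we compute g⁻¹(−15) = (−15 + 2)/4 = −13/4.

-13/4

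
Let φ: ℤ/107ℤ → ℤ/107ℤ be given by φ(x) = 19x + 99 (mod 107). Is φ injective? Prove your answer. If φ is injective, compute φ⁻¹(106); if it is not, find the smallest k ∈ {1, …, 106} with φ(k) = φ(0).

6

Suppose φ(u) = φ(v) in ℤ/107ℤ. Then 19u + 99 ≡ 19v + 99 (mod 107), therefore 19(u − v) ≡ 0 (mod 107).
Since gcd(19, 107) = 1, 19 is invertible modulo 107, so u − v ≡ 0 (mod 107), i.e. u = v.
So φ is injective.
We now compute 19⁻¹ mod 107 explicitly. Euclid's algorithm: 107 = 5·19 + 12, 19 = 1·12 + 7, 12 = 1·7 + 5, 7 = 1·5 + 2, 5 = 2·2 + 1; back-substituting gives 1 = 62·19 − 11·107, so 19⁻¹ ≡ 62 (mod 107).
Since φ is injective, we find φ⁻¹(106): we need 19x ≡ 106 − 99 ≡ 7 (mod 107). Using 19⁻¹ = 62: x ≡ 62·7 = 434 = 4·107 + 6, so x = 6.
Check: φ(6) = 19·6 + 99 = 213 = 1·107 + 106 ≡ 106 (mod 107).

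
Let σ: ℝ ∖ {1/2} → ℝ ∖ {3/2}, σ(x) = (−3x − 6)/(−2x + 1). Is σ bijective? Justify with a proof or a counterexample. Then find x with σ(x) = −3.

Suppose σ(s) = σ(t). Cross-multiplying: (−3s − 6)(−2t + 1) = (−3t − 6)(−2s + 1).
Expanding both sides and cancelling the symmetric terms leaves −15·(s − t) = 0. Since −15 ≠ 0, s = t. Therefore σ is injective.
For any y ≠ 3/2, solving y(−2x + 1) = −3x − 6 for x gives a well-defined x ≠ 1/2. So σ is surjective.
Thus σ is bijective.
Solving σ(x) = −3: cross-multiplying gives −3x − 6 = −3(−2x + 1), which rearranges to −9x = 3, so x = −1/3.

-1/3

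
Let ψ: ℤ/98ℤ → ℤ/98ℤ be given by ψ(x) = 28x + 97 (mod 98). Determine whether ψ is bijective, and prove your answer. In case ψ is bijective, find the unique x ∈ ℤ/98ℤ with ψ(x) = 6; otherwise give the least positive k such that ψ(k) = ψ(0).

We have gcd(28, 98) = 14 > 1. Taking x_1 = 0 and x_2 = 7: ψ(0) = 97 and ψ(7) = 28·7 + 97 = 293 ≡ 97 (mod 98).
So ψ(0) = ψ(7) while 0 ≠ 7, hence ψ is not injective, hence not bijective.
Since ψ is not bijective, we find the least positive k with ψ(k) = ψ(0): this means 28k ≡ 0 (mod 98), i.e. 98 ∣ 28k. Since gcd(28, 98) = 14, dividing through by 14 this holds exactly when 7 ∣ 2k, and as gcd(2, 7) = 1, exactly when 7 ∣ k.
The smallest positive such k is 7.

7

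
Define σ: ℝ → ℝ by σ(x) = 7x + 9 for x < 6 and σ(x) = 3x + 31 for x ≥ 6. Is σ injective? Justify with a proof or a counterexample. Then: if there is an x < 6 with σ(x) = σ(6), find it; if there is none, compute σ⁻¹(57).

Both pieces are strictly increasing (slopes 7 and 3), so each is injective on its own interval.
The left piece maps (−∞, 6) onto (−∞, 51); the right piece maps [6, ∞) onto [49, ∞).
These images overlap. In particular σ(6) = 49 (right piece), and solving 7x + 9 = 49 on the left piece gives x = 40/7 < 6.
So σ(40/7) = σ(6) with 40/7 ≠ 6, and σ is not injective. This x = 40/7 is the requested value below 6.

40/7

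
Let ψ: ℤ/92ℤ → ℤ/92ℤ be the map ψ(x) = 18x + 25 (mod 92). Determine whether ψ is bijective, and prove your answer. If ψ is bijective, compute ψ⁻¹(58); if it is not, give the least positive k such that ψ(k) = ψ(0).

By definition, ψ is injective if ψ(a) = ψ(b) implies a = b.
We have gcd(18, 92) = 2 > 1. Taking a = 0 and b = 46: ψ(0) = 25 and ψ(46) = 18·46 + 25 = 853 ≡ 25 (mod 92).
So ψ(0) = ψ(46) while 0 ≠ 46, therefore ψ is not injective, hence not bijective.
Since ψ is not bijective, we find the least positive k with ψ(k) = ψ(0): this means 18k ≡ 0 (mod 92), i.e. 92 ∣ 18k. Since gcd(18, 92) = 2, dividing through by 2 this holds exactly when 46 ∣ 9k, and as gcd(9, 46) = 1, exactly when 46 ∣ k.
The smallest positive such k is 46.

46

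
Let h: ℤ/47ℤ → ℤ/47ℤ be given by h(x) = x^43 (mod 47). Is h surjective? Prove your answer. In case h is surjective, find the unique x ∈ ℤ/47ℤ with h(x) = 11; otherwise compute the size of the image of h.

Since 47 is prime, the nonzero elements of ℤ/47ℤ form a cyclic group of order 46.
As gcd(43, 46) = 1, raising to the 43rd power is a bijection on this group: if x_1^43 ≡ x_2^43 then (x_1x_2^{−1})^43 = 1, and the only element of order dividing gcd(43, 46) = 1 is 1, so x_1 = x_2.
With h(0) = 0 this makes h injective on all of ℤ/47ℤ, hence bijective (finite equal-size domain and codomain). In particular h is surjective.
Since h is surjective, we find the preimage of 11. The inverse of x ↦ x^43 on (ℤ/47ℤ)^× is x ↦ x^15, because 43·15 = 645 = 14·46 + 1 ≡ 1 (mod 46) and x^{46} = 1 for x ≠ 0 (Fermat). So h⁻¹(11) = 11^15 mod 47.
Repeated squaring mod 47: 11^1 ≡ 11, 11^2 ≡ 11² = 121 ≡ 27, 11^4 ≡ 27² = 729 ≡ 24, 11^8 ≡ 24² = 576 ≡ 12. Since 15 = 8 + 4 + 2 + 1, 11^15 ≡ 12·24·27·11: 12·24 = 288 ≡ 6, then 6·27 = 162 ≡ 21, then 21·11 = 231 ≡ 43. So 11^15 ≡ 43 (mod 47).
Hence h⁻¹(11) = 43.

43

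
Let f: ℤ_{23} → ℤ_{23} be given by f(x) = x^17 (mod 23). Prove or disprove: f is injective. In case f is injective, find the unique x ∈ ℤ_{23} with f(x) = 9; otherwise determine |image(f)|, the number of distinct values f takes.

12

Since 23 is prime, the nonzero elements of ℤ_{23} form a cyclic group of order 22.
As gcd(17, 22) = 1, raising to the 17th power is a bijection on this group: if x_1^17 ≡ x_2^17 then (x_1x_2^{−1})^17 = 1, and the only element of order dividing gcd(17, 22) = 1 is 1, so x_1 = x_2.
With f(0) = 0 this makes f injective on all of ℤ_{23}, hence bijective (finite equal-size domain and codomain). In particular f is injective.
Since f is injective, we find the preimage of 9. The inverse of x ↦ x^17 on (ℤ_{23})^× is x ↦ x^13, because 17·13 = 221 = 10·22 + 1 ≡ 1 (mod 22) and x^{22} = 1 for x ≠ 0 (Fermat). So f⁻¹(9) = 9^13 mod 23.
Repeated squaring mod 23: 9^1 ≡ 9, 9^2 ≡ 9² = 81 ≡ 12, 9^4 ≡ 12² = 144 ≡ 6, 9^8 ≡ 6² = 36 ≡ 13. Since 13 = 8 + 4 + 1, 9^13 ≡ 13·6·9: 13·6 = 78 ≡ 9, then 9·9 = 81 ≡ 12. So 9^13 ≡ 12 (mod 23).
Hence f⁻¹(9) = 12.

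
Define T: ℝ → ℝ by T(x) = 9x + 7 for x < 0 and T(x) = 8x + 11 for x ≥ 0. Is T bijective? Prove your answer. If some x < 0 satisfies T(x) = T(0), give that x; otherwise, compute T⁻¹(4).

-1/3

Both pieces are strictly increasing (slopes 9 and 8), so each is injective on its own interval.
The left piece maps (−∞, 0) onto (−∞, 7); the right piece maps [0, ∞) onto [11, ∞).
The images leave a gap (7 has no preimage), so T is not surjective, hence not bijective.
Because the two images are disjoint, no x < 0 has T(x) = T(0), so we compute T⁻¹(4): 4 lies in (−∞, 7), so solve 9x + 7 = 4: x = (4 − 7)/9 = −1/3.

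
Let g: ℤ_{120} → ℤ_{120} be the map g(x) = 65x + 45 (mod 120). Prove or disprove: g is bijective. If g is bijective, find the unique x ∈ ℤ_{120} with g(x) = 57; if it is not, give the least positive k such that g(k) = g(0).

24

Recall that g is injective when g(x_1) = g(x_2) forces x_1 = x_2.
We have gcd(65, 120) = 5 > 1. Taking x_1 = 0 and x_2 = 24: g(0) = 45 and g(24) = 65·24 + 45 = 1605 ≡ 45 (mod 120).
So g(0) = g(24) while 0 ≠ 24, hence g is not injective, hence not bijective.
Since g is not bijective, we find the least positive k with g(k) = g(0): this means 65k ≡ 0 (mod 120), i.e. 120 ∣ 65k. Since gcd(65, 120) = 5, dividing through by 5 this holds exactly when 24 ∣ 13k, and as gcd(13, 24) = 1, exactly when 24 ∣ k.
The smallest positive such k is 24.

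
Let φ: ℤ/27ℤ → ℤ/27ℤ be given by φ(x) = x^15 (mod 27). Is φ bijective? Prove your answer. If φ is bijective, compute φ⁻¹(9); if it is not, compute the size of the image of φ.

φ(0) = 0^15 = 0.
φ(3): Repeated squaring mod 27: 3^1 ≡ 3, 3^2 ≡ 3² = 9, 3^4 ≡ 9² = 81 ≡ 0, 3^8 ≡ 0² = 0. Since 15 = 8 + 4 + 2 + 1, 3^15 ≡ 0·0·9·3: 0·0 = 0, then 0·9 = 0, then 0·3 = 0. So 3^15 ≡ 0 (mod 27).
So φ(0) = φ(3) = 0 while 0 ≠ 3, hence φ is not injective, hence not bijective.
Since φ is not bijective, we determine |image(φ)|. Computing x^15 mod 27 for each x (by repeated squaring, reducing mod 27 at every step), the values φ(0), φ(1), …, φ(26) are: 0, 1, 17, 0, 19, 8, 0, 10, 26, 0, 1, 17, 0, 19, 8, 0, 10, 26, 0, 1, 17, 0, 19, 8, 0, 10, 26.
The distinct values are {0, 1, 8, 10, 17, 19, 26}; there are 7 of them.

7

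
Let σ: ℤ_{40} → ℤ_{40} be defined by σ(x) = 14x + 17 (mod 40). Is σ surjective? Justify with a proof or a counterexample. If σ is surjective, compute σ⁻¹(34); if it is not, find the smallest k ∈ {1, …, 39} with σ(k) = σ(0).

20

Since gcd(14, 40) = 2, we have 14x ≡ 0 (mod 2) for all x, so σ(x) ≡ 1 (mod 2).
But 0 ≢ 1 (mod 2), so 0 ∈ ℤ_{40} has no preimage. Therefore σ is not surjective.
Since σ is not surjective, we find the least positive k with σ(k) = σ(0): this means 14k ≡ 0 (mod 40), i.e. 40 ∣ 14k. Since gcd(14, 40) = 2, dividing through by 2 this holds exactly when 20 ∣ 7k, and as gcd(7, 20) = 1, exactly when 20 ∣ k.
The smallest positive such k is 20.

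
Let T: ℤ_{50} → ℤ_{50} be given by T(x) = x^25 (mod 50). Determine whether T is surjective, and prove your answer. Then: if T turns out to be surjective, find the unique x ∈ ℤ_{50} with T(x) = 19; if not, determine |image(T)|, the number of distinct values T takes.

10

T(0) = 0^25 = 0.
T(10): Repeated squaring mod 50: 10^1 ≡ 10, 10^2 ≡ 10² = 100 ≡ 0, 10^4 ≡ 0² = 0, 10^8 ≡ 0² = 0, 10^16 ≡ 0² = 0. Since 25 = 16 + 8 + 1, 10^25 ≡ 0·0·10: 0·0 = 0, then 0·10 = 0. So 10^25 ≡ 0 (mod 50).
So T(0) = T(10) = 0 while 0 ≠ 10, hence T is not injective.
A non-injective map from the 50-element set ℤ_{50} to itself takes at most 49 distinct values, so it cannot be surjective. Hence T is not surjective.
Since T is not surjective, we determine |image(T)|. Computing x^25 mod 50 for each x (by repeated squaring, reducing mod 50 at every step), the values T(0), T(1), …, T(49) are: 0, 1, 32, 43, 24, 25, 26, 7, 18, 49, 0, 1, 32, 43, 24, 25, 26, 7, 18, 49, 0, 1, 32, 43, 24, 25, 26, 7, 18, 49, 0, 1, 32, 43, 24, 25, 26, 7, 18, 49, 0, 1, 32, 43, 24, 25, 26, 7, 18, 49.
The distinct values are {0, 1, 7, 18, 24, 25, 26, 32, 43, 49}; there are 10 of them.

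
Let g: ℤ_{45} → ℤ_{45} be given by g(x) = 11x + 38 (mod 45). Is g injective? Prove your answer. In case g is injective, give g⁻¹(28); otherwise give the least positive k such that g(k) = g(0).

40

Recall that g is injective if g(u) = g(v) implies u = v.
Suppose g(u) = g(v) in ℤ_{45}. Then 11u + 38 ≡ 11v + 38 (mod 45), therefore 11(u − v) ≡ 0 (mod 45).
Since gcd(11, 45) = 1, 11 is invertible modulo 45, therefore u − v ≡ 0 (mod 45), i.e. u = v.
So g is injective.
We now compute 11⁻¹ mod 45 explicitly. Euclid's algorithm: 45 = 4·11 + 1; back-substituting gives 1 = 41·11 − 10·45, so 11⁻¹ ≡ 41 (mod 45).
Since g is injective, we compute g⁻¹(28): solve 11x + 38 ≡ 28 (mod 45), i.e. 11x ≡ 35 (mod 45).
Multiplying by 11⁻¹ = 41 gives x ≡ 41·35 = 1435 = 31·45 + 40 ≡ 40 (mod 45).
Check: g(40) = 11·40 + 38 = 478 = 10·45 + 28 ≡ 28 (mod 45).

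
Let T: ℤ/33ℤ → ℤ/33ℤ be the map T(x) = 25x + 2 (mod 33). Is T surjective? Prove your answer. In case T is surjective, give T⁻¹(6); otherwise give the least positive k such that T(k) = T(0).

16

Recall that T is surjective if every y in the codomain equals T(x) for some x in the domain.
Since gcd(25, 33) = 1, 25 is invertible modulo 33. Euclid's algorithm: 33 = 1·25 + 8, 25 = 3·8 + 1; back-substituting gives 1 = 4·25 − 3·33, so 25⁻¹ ≡ 4 (mod 33).
Then y ↦ 4(y − 2) is a two-sided inverse to T, so every y ∈ ℤ/33ℤ has a preimage.
So T is surjective.
Since T is surjective, we find T⁻¹(6): we need 25x ≡ 6 − 2 ≡ 4 (mod 33). Using 25⁻¹ = 4: x ≡ 4·4 = 16, so x = 16.
Check: T(16) = 25·16 + 2 = 402 = 12·33 + 6 ≡ 6 (mod 33).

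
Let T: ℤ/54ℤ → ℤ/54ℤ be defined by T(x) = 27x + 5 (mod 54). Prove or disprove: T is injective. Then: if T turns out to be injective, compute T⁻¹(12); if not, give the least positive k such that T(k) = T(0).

2

Recall: T is injective if T(x_1) = T(x_2) implies x_1 = x_2.
We have gcd(27, 54) = 27 > 1. Taking x_1 = 0 and x_2 = 2: T(0) = 5 and T(2) = 27·2 + 5 = 59 ≡ 5 (mod 54).
So T(0) = T(2) while 0 ≠ 2, hence T is not injective.
Since T is not injective, we find the least positive k with T(k) = T(0): this means 27k ≡ 0 (mod 54), i.e. 54 ∣ 27k. Since gcd(27, 54) = 27, dividing through by 27 this holds exactly when 2 ∣ k.
The smallest positive such k is 2.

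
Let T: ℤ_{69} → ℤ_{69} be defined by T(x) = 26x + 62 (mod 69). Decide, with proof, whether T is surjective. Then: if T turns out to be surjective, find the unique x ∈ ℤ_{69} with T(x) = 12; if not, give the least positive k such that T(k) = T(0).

Since gcd(26, 69) = 1, 26 is invertible modulo 69. Euclid's algorithm: 69 = 2·26 + 17, 26 = 1·17 + 9, 17 = 1·9 + 8, 9 = 1·8 + 1; back-substituting gives 1 = 8·26 − 3·69, so 26⁻¹ ≡ 8 (mod 69).
For any y ∈ ℤ_{69}, x = 8(y − 62) mod 69 satisfies T(x) = 26·8(y − 62) + 62 ≡ y (since 26·8 ≡ 1 mod 69). So every y has a preimage.
So T is surjective.
Since T is surjective, we compute T⁻¹(12): solve 26x + 62 ≡ 12 (mod 69), i.e. 26x ≡ 19 (mod 69).
Multiplying by 26⁻¹ = 8 gives x ≡ 8·19 = 152 = 2·69 + 14 ≡ 14 (mod 69).
Check: T(14) = 26·14 + 62 = 426 = 6·69 + 12 ≡ 12 (mod 69).

14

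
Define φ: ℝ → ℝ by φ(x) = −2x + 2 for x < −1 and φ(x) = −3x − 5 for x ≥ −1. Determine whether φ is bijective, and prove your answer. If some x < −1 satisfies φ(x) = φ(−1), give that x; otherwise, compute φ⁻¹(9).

Both pieces are strictly decreasing (slopes −2 and −3), so each is injective on its own interval.
The left piece maps (−∞, −1) onto (4, ∞); the right piece maps [−1, ∞) onto (−∞, −2].
The images leave a gap (4 has no preimage), so φ is not surjective, hence not bijective.
Because the two images are disjoint, no x < −1 has φ(x) = φ(−1), so we compute φ⁻¹(9): 9 lies in (4, ∞), so solve −2x + 2 = 9: x = (9 − 2)/(−2) = −7/2.

-7/2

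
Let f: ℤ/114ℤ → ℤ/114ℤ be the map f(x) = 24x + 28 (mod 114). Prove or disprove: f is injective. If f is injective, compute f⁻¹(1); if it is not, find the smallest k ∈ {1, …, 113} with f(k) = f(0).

19

We have gcd(24, 114) = 6 > 1. Taking s = 0 and t = 19: f(0) = 28 and f(19) = 24·19 + 28 = 484 ≡ 28 (mod 114).
So f(0) = f(19) while 0 ≠ 19, thus f is not injective.
Since f is not injective, we find the least positive k with f(k) = f(0): this means 24k ≡ 0 (mod 114), i.e. 114 ∣ 24k. Since gcd(24, 114) = 6, dividing through by 6 this holds exactly when 19 ∣ 4k, and as gcd(4, 19) = 1, exactly when 19 ∣ k.
The smallest positive such k is 19.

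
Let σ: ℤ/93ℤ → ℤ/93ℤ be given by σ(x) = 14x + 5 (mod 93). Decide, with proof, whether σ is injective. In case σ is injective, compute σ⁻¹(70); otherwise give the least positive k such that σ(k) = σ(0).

91

Recall that injectivity means: for all u, v in the domain, σ(u) = σ(v) implies u = v.
Suppose σ(u) = σ(v) in ℤ/93ℤ. Then 14u + 5 ≡ 14v + 5 (mod 93), so 14(u − v) ≡ 0 (mod 93).
Since gcd(14, 93) = 1, 14 is invertible modulo 93, so u − v ≡ 0 (mod 93), i.e. u = v.
Therefore σ is injective.
We now compute 14⁻¹ mod 93 explicitly. Euclid's algorithm: 93 = 6·14 + 9, 14 = 1·9 + 5, 9 = 1·5 + 4, 5 = 1·4 + 1; back-substituting gives 1 = 20·14 − 3·93, so 14⁻¹ ≡ 20 (mod 93).
Since σ is injective, we find σ⁻¹(70): we need 14x ≡ 70 − 5 ≡ 65 (mod 93). Using 14⁻¹ = 20: x ≡ 20·65 = 1300 = 13·93 + 91, so x = 91.
Check: σ(91) = 14·91 + 5 = 1279 = 13·93 + 70 ≡ 70 (mod 93).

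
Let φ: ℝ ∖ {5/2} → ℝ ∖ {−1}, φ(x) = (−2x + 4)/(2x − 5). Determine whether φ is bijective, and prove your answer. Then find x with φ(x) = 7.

39/16

Suppose φ(x_1) = φ(x_2). Cross-multiplying: (−2x_1 + 4)(2x_2 − 5) = (−2x_2 + 4)(2x_1 − 5).
Expanding both sides and cancelling the symmetric terms leaves 2·(x_1 − x_2) = 0. Since 2 ≠ 0, x_1 = x_2. Hence φ is injective.
For any y ≠ −1, solving y(2x − 5) = −2x + 4 for x gives a well-defined x ≠ 5/2. So φ is surjective.
Thus φ is bijective.
Solving φ(x) = 7: cross-multiplying gives −2x + 4 = 7(2x − 5), which rearranges to −16x = −39, so x = 39/16.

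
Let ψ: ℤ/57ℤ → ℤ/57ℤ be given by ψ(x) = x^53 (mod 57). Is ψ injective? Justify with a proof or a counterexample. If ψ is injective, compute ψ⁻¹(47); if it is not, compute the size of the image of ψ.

17

Computing x^53 mod 57 for each x (by repeated squaring, reducing mod 57 at every step), the values ψ(0), ψ(1), …, ψ(56) are: 0, 1, 29, 51, 43, 23, 54, 49, 50, 36, 40, 26, 27, 22, 53, 33, 25, 47, 18, 19, 20, 48, 13, 5, 42, 16, 11, 12, 55, 2, 45, 46, 41, 15, 52, 44, 9, 37, 38, 39, 10, 32, 24, 4, 35, 30, 31, 17, 21, 7, 8, 3, 34, 14, 6, 28, 56.
Every element of ℤ/57ℤ appears exactly once in this list, so ψ is a bijection, and in particular injective.
Since ψ is injective, we read off the preimage of 47 from the same table: ψ(17) = 47, so ψ⁻¹(47) = 17.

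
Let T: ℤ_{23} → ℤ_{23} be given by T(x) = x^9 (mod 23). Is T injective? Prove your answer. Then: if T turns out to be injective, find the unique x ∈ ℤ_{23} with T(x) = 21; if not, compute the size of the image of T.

Since 23 is prime, the nonzero elements of ℤ_{23} form a cyclic group of order 22.
As gcd(9, 22) = 1, raising to the 9th power is a bijection on this group: if x_1^9 ≡ x_2^9 then (x_1x_2^{−1})^9 = 1, and the only element of order dividing gcd(9, 22) = 1 is 1, so x_1 = x_2.
With T(0) = 0 this makes T injective on all of ℤ_{23}, hence bijective (finite equal-size domain and codomain). In particular T is injective.
Since T is injective, we find the preimage of 21. The inverse of x ↦ x^9 on (ℤ_{23})^× is x ↦ x^5, because 9·5 = 45 = 2·22 + 1 ≡ 1 (mod 22) and x^{22} = 1 for x ≠ 0 (Fermat). So T⁻¹(21) = 21^5 mod 23.
Repeated squaring mod 23: 21^1 ≡ 21, 21^2 ≡ 21² = 441 ≡ 4, 21^4 ≡ 4² = 16. Since 5 = 4 + 1, 21^5 ≡ 16·21: 16·21 = 336 ≡ 14. So 21^5 ≡ 14 (mod 23).
Hence T⁻¹(21) = 14.

14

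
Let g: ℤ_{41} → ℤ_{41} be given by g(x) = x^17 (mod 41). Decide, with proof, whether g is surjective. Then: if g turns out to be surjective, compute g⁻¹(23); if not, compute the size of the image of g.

Since 41 is prime, the nonzero elements of ℤ_{41} form a cyclic group of order 40.
As gcd(17, 40) = 1, raising to the 17th power is a bijection on this group: if u^17 ≡ v^17 then (uv^{−1})^17 = 1, and the only element of order dividing gcd(17, 40) = 1 is 1, so u = v.
With g(0) = 0 this makes g injective on all of ℤ_{41}, hence bijective (finite equal-size domain and codomain). In particular g is surjective.
Since g is surjective, we find the preimage of 23. The inverse of x ↦ x^17 on (ℤ_{41})^× is x ↦ x^33, because 17·33 = 561 = 14·40 + 1 ≡ 1 (mod 40) and x^{40} = 1 for x ≠ 0 (Fermat). So g⁻¹(23) = 23^33 mod 41.
Repeated squaring mod 41: 23^1 ≡ 23, 23^2 ≡ 23² = 529 ≡ 37, 23^4 ≡ 37² = 1369 ≡ 16, 23^8 ≡ 16² = 256 ≡ 10, 23^16 ≡ 10² = 100 ≡ 18, 23^32 ≡ 18² = 324 ≡ 37. Since 33 = 32 + 1, 23^33 ≡ 37·23: 37·23 = 851 ≡ 31. So 23^33 ≡ 31 (mod 41).
Hence g⁻¹(23) = 31.

31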